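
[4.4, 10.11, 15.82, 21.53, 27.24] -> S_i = 4.40 + 5.71*i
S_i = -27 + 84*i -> [-27, 57, 141, 225, 309]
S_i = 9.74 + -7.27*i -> [9.74, 2.47, -4.8, -12.07, -19.34]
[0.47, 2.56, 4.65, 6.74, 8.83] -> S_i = 0.47 + 2.09*i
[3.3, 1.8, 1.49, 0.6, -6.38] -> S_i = Random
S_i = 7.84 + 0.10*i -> [7.84, 7.94, 8.04, 8.14, 8.24]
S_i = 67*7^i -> [67, 469, 3283, 22981, 160867]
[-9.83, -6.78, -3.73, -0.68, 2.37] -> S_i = -9.83 + 3.05*i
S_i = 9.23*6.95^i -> [9.23, 64.15, 445.83, 3098.53, 21534.8]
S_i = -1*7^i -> [-1, -7, -49, -343, -2401]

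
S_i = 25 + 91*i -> [25, 116, 207, 298, 389]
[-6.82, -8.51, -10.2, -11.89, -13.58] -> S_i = -6.82 + -1.69*i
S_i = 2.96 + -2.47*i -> [2.96, 0.49, -1.98, -4.45, -6.92]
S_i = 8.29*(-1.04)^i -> [8.29, -8.62, 8.97, -9.33, 9.7]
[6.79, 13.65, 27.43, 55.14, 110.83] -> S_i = 6.79*2.01^i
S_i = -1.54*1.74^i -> [-1.54, -2.68, -4.66, -8.11, -14.12]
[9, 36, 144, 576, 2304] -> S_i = 9*4^i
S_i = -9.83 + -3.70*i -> [-9.83, -13.53, -17.23, -20.93, -24.63]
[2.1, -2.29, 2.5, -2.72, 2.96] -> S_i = 2.10*(-1.09)^i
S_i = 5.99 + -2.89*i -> [5.99, 3.1, 0.21, -2.68, -5.57]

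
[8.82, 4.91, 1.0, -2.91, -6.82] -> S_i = 8.82 + -3.91*i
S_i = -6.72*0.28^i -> [-6.72, -1.88, -0.53, -0.15, -0.04]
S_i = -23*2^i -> [-23, -46, -92, -184, -368]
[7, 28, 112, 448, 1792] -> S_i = 7*4^i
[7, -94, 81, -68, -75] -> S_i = Random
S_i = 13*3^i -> [13, 39, 117, 351, 1053]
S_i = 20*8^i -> [20, 160, 1280, 10240, 81920]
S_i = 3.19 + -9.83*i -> [3.19, -6.64, -16.47, -26.3, -36.13]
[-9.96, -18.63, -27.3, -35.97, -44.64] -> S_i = -9.96 + -8.67*i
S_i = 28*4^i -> [28, 112, 448, 1792, 7168]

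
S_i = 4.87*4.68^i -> [4.87, 22.79, 106.66, 499.19, 2336.21]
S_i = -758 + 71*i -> [-758, -687, -616, -545, -474]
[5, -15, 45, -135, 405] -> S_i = 5*-3^i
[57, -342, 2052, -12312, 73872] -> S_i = 57*-6^i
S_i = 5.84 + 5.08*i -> [5.84, 10.92, 16.0, 21.08, 26.16]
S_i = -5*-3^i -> [-5, 15, -45, 135, -405]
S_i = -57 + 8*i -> [-57, -49, -41, -33, -25]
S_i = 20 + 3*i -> [20, 23, 26, 29, 32]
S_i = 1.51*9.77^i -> [1.51, 14.75, 144.13, 1408.19, 13758.0]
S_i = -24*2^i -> [-24, -48, -96, -192, -384]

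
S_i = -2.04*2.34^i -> [-2.04, -4.77, -11.17, -26.14, -61.16]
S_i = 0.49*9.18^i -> [0.49, 4.5, 41.29, 379.07, 3479.9]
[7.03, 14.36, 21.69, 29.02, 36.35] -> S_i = 7.03 + 7.33*i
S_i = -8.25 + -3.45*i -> [-8.25, -11.7, -15.15, -18.6, -22.05]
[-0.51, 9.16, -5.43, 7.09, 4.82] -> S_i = Random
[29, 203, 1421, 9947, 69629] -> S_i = 29*7^i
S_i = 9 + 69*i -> [9, 78, 147, 216, 285]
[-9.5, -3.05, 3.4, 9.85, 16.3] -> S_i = -9.50 + 6.45*i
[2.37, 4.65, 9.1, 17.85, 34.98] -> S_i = 2.37*1.96^i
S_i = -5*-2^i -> [-5, 10, -20, 40, -80]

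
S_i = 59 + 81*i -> [59, 140, 221, 302, 383]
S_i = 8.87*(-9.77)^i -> [8.87, -86.66, 846.67, -8271.94, 80816.84]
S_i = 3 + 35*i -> [3, 38, 73, 108, 143]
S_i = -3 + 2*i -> [-3, -1, 1, 3, 5]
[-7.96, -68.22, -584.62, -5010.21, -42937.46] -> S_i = -7.96*8.57^i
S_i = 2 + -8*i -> [2, -6, -14, -22, -30]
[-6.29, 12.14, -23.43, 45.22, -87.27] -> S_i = -6.29*(-1.93)^i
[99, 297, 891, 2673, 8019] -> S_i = 99*3^i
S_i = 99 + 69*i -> [99, 168, 237, 306, 375]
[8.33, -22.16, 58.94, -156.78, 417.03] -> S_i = 8.33*(-2.66)^i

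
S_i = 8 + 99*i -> [8, 107, 206, 305, 404]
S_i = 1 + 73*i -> [1, 74, 147, 220, 293]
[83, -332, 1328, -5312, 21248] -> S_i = 83*-4^i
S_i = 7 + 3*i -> [7, 10, 13, 16, 19]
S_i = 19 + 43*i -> [19, 62, 105, 148, 191]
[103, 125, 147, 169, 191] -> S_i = 103 + 22*i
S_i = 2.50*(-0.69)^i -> [2.5, -1.72, 1.19, -0.82, 0.57]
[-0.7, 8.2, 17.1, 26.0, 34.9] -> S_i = -0.70 + 8.90*i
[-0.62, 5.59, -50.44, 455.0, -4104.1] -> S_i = -0.62*(-9.02)^i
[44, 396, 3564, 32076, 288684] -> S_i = 44*9^i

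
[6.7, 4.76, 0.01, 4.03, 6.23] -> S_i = Random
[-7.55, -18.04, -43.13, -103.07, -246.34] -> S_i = -7.55*2.39^i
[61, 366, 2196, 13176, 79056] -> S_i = 61*6^i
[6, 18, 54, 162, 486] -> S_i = 6*3^i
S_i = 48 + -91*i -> [48, -43, -134, -225, -316]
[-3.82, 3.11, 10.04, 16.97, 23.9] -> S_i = -3.82 + 6.93*i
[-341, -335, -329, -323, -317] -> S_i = -341 + 6*i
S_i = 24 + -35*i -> [24, -11, -46, -81, -116]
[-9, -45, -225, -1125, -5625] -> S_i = -9*5^i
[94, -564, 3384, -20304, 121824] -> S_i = 94*-6^i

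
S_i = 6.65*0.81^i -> [6.65, 5.39, 4.36, 3.53, 2.86]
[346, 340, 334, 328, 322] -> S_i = 346 + -6*i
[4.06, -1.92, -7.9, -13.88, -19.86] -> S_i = 4.06 + -5.98*i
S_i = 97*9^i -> [97, 873, 7857, 70713, 636417]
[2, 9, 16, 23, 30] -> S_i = 2 + 7*i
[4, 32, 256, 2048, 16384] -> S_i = 4*8^i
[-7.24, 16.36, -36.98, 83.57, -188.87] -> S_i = -7.24*(-2.26)^i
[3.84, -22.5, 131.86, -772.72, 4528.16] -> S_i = 3.84*(-5.86)^i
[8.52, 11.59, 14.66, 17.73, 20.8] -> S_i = 8.52 + 3.07*i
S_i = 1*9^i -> [1, 9, 81, 729, 6561]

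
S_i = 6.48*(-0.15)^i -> [6.48, -0.97, 0.15, -0.02, 0.0]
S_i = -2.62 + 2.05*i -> [-2.62, -0.57, 1.48, 3.53, 5.58]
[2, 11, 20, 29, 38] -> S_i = 2 + 9*i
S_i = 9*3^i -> [9, 27, 81, 243, 729]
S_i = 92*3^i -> [92, 276, 828, 2484, 7452]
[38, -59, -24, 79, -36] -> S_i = Random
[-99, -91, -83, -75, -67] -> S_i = -99 + 8*i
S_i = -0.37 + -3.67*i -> [-0.37, -4.04, -7.71, -11.38, -15.05]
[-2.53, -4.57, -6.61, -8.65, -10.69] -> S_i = -2.53 + -2.04*i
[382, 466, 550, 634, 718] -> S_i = 382 + 84*i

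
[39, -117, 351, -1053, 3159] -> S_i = 39*-3^i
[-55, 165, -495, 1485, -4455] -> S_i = -55*-3^i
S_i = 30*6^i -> [30, 180, 1080, 6480, 38880]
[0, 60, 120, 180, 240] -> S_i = 0 + 60*i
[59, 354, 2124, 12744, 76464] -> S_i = 59*6^i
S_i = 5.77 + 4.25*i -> [5.77, 10.02, 14.27, 18.52, 22.77]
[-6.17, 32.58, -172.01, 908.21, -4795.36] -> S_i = -6.17*(-5.28)^i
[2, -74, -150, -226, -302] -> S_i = 2 + -76*i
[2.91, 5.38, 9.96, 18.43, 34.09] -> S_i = 2.91*1.85^i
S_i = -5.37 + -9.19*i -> [-5.37, -14.56, -23.75, -32.94, -42.13]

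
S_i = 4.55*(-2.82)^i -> [4.55, -12.83, 36.18, -102.04, 287.75]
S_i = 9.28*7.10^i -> [9.28, 65.89, 467.8, 3321.41, 23582.04]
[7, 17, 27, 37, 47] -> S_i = 7 + 10*i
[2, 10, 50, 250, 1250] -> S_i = 2*5^i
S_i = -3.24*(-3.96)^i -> [-3.24, 12.83, -50.81, 201.2, -796.76]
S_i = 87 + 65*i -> [87, 152, 217, 282, 347]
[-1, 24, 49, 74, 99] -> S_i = -1 + 25*i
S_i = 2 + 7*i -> [2, 9, 16, 23, 30]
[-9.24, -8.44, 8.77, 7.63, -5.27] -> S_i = Random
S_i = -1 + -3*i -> [-1, -4, -7, -10, -13]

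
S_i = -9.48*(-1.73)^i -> [-9.48, 16.4, -28.37, 49.08, -84.92]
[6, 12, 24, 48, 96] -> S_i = 6*2^i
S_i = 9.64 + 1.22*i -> [9.64, 10.86, 12.08, 13.3, 14.52]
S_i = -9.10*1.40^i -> [-9.1, -12.74, -17.84, -24.97, -34.96]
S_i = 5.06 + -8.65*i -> [5.06, -3.59, -12.24, -20.89, -29.54]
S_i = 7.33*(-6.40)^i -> [7.33, -46.91, 300.24, -1921.52, 12297.7]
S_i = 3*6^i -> [3, 18, 108, 648, 3888]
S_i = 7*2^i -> [7, 14, 28, 56, 112]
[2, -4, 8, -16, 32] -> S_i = 2*-2^i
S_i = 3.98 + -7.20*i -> [3.98, -3.22, -10.42, -17.62, -24.82]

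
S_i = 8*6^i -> [8, 48, 288, 1728, 10368]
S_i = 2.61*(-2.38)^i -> [2.61, -6.21, 14.78, -35.19, 83.74]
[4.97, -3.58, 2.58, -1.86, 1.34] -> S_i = 4.97*(-0.72)^i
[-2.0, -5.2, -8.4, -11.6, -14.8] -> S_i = -2.00 + -3.20*i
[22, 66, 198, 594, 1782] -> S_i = 22*3^i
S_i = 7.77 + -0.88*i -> [7.77, 6.89, 6.01, 5.13, 4.25]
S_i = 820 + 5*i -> [820, 825, 830, 835, 840]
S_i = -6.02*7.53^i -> [-6.02, -45.33, -341.34, -2570.29, -19354.25]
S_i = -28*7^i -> [-28, -196, -1372, -9604, -67228]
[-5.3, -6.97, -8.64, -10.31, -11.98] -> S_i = -5.30 + -1.67*i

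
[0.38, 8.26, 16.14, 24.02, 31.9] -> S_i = 0.38 + 7.88*i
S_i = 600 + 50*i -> [600, 650, 700, 750, 800]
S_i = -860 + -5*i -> [-860, -865, -870, -875, -880]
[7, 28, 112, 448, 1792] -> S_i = 7*4^i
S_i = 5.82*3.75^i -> [5.82, 21.83, 81.84, 306.91, 1150.93]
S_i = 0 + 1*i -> [0, 1, 2, 3, 4]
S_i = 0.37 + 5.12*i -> [0.37, 5.49, 10.61, 15.73, 20.85]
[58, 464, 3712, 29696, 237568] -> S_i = 58*8^i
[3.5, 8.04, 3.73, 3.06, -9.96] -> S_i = Random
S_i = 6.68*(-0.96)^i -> [6.68, -6.41, 6.16, -5.91, 5.67]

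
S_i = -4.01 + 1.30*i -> [-4.01, -2.71, -1.41, -0.11, 1.19]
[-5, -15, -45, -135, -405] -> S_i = -5*3^i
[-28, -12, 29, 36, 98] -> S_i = Random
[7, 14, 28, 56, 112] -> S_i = 7*2^i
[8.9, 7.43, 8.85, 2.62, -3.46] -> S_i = Random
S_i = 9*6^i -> [9, 54, 324, 1944, 11664]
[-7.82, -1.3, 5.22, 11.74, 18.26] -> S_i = -7.82 + 6.52*i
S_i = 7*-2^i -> [7, -14, 28, -56, 112]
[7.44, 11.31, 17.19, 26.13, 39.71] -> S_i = 7.44*1.52^i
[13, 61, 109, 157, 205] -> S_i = 13 + 48*i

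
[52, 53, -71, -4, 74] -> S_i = Random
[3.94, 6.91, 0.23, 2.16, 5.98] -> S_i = Random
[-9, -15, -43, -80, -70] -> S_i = Random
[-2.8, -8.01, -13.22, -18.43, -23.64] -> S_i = -2.80 + -5.21*i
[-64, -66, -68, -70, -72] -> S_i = -64 + -2*i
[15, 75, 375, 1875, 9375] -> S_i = 15*5^i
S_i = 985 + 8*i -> [985, 993, 1001, 1009, 1017]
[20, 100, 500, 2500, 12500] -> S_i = 20*5^i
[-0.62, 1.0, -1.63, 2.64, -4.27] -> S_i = -0.62*(-1.62)^i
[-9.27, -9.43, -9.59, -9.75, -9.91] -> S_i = -9.27 + -0.16*i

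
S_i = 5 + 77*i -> [5, 82, 159, 236, 313]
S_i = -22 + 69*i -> [-22, 47, 116, 185, 254]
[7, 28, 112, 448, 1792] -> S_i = 7*4^i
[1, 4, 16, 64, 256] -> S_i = 1*4^i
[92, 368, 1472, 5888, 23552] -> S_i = 92*4^i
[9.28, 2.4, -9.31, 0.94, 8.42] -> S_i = Random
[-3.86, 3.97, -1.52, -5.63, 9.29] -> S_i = Random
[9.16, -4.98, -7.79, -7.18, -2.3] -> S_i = Random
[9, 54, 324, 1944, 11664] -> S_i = 9*6^i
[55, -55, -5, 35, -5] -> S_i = Random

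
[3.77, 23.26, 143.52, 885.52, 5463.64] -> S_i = 3.77*6.17^i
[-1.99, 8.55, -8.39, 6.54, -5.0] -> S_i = Random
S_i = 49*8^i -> [49, 392, 3136, 25088, 200704]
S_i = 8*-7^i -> [8, -56, 392, -2744, 19208]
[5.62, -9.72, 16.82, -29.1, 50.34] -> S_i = 5.62*(-1.73)^i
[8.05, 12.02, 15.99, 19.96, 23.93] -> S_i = 8.05 + 3.97*i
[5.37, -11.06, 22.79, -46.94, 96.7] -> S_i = 5.37*(-2.06)^i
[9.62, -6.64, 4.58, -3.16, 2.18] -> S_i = 9.62*(-0.69)^i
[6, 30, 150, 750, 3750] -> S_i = 6*5^i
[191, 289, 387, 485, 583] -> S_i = 191 + 98*i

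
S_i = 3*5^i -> [3, 15, 75, 375, 1875]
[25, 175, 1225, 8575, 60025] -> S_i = 25*7^i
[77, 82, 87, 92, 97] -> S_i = 77 + 5*i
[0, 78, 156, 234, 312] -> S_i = 0 + 78*i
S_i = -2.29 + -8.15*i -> [-2.29, -10.44, -18.59, -26.74, -34.89]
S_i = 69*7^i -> [69, 483, 3381, 23667, 165669]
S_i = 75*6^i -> [75, 450, 2700, 16200, 97200]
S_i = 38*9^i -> [38, 342, 3078, 27702, 249318]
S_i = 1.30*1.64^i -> [1.3, 2.13, 3.5, 5.73, 9.4]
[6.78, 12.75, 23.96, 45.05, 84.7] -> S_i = 6.78*1.88^i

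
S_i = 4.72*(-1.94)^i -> [4.72, -9.16, 17.76, -34.46, 66.86]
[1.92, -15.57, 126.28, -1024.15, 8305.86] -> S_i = 1.92*(-8.11)^i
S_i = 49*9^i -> [49, 441, 3969, 35721, 321489]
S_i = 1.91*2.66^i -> [1.91, 5.08, 13.51, 35.95, 95.62]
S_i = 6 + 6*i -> [6, 12, 18, 24, 30]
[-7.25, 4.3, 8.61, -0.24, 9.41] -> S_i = Random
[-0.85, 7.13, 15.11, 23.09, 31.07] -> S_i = -0.85 + 7.98*i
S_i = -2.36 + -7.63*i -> [-2.36, -9.99, -17.62, -25.25, -32.88]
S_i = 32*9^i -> [32, 288, 2592, 23328, 209952]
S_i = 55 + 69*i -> [55, 124, 193, 262, 331]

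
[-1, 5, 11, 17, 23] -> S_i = -1 + 6*i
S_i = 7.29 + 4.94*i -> [7.29, 12.23, 17.17, 22.11, 27.05]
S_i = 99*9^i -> [99, 891, 8019, 72171, 649539]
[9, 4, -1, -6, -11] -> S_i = 9 + -5*i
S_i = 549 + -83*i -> [549, 466, 383, 300, 217]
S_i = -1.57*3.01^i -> [-1.57, -4.73, -14.22, -42.82, -128.87]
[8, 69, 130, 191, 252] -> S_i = 8 + 61*i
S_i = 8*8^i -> [8, 64, 512, 4096, 32768]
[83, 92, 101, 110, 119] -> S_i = 83 + 9*i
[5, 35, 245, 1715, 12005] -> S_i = 5*7^i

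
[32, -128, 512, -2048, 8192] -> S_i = 32*-4^i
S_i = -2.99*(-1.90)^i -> [-2.99, 5.68, -10.79, 20.51, -38.97]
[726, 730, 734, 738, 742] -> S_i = 726 + 4*i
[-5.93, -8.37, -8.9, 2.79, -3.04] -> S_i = Random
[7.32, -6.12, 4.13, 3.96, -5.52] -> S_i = Random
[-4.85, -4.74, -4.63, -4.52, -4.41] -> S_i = -4.85 + 0.11*i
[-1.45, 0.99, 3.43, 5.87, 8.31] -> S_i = -1.45 + 2.44*i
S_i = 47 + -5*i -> [47, 42, 37, 32, 27]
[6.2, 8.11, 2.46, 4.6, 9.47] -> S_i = Random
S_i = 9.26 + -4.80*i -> [9.26, 4.46, -0.34, -5.14, -9.94]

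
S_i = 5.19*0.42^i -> [5.19, 2.18, 0.92, 0.38, 0.16]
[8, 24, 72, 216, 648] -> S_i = 8*3^i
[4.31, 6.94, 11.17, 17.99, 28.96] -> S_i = 4.31*1.61^i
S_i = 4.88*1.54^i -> [4.88, 7.52, 11.57, 17.82, 27.45]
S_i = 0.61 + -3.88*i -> [0.61, -3.27, -7.15, -11.03, -14.91]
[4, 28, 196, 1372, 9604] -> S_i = 4*7^i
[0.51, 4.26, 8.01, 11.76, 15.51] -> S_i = 0.51 + 3.75*i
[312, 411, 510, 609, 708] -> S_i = 312 + 99*i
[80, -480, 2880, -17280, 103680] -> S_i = 80*-6^i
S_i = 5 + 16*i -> [5, 21, 37, 53, 69]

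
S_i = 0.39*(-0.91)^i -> [0.39, -0.35, 0.32, -0.29, 0.27]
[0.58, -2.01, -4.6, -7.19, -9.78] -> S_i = 0.58 + -2.59*i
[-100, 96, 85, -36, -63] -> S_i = Random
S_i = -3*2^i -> [-3, -6, -12, -24, -48]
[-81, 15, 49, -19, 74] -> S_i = Random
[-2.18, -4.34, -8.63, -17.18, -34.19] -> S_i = -2.18*1.99^i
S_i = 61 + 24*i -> [61, 85, 109, 133, 157]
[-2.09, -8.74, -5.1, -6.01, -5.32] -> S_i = Random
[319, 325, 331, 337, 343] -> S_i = 319 + 6*i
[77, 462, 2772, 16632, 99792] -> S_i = 77*6^i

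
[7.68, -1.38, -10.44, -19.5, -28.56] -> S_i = 7.68 + -9.06*i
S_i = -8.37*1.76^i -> [-8.37, -14.73, -25.93, -45.63, -80.31]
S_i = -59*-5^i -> [-59, 295, -1475, 7375, -36875]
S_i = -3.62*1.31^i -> [-3.62, -4.74, -6.21, -8.14, -10.66]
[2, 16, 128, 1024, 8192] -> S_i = 2*8^i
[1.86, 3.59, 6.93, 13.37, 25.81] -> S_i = 1.86*1.93^i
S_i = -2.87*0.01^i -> [-2.87, -0.03, -0.0, -0.0, -0.0]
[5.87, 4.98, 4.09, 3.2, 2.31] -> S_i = 5.87 + -0.89*i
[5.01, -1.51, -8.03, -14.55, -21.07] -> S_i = 5.01 + -6.52*i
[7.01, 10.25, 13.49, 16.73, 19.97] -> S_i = 7.01 + 3.24*i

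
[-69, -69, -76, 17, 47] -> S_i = Random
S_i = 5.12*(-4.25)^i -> [5.12, -21.76, 92.48, -393.04, 1670.42]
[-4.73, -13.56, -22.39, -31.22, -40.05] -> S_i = -4.73 + -8.83*i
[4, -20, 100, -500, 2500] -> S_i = 4*-5^i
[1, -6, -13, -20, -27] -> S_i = 1 + -7*i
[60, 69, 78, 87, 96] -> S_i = 60 + 9*i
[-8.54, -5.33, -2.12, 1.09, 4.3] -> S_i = -8.54 + 3.21*i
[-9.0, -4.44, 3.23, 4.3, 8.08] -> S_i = Random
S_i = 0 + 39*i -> [0, 39, 78, 117, 156]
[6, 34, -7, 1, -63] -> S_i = Random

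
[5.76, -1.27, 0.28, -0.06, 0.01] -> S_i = 5.76*(-0.22)^i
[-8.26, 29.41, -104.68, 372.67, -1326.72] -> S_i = -8.26*(-3.56)^i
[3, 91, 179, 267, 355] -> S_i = 3 + 88*i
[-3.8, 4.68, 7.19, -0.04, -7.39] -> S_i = Random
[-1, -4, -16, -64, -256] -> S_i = -1*4^i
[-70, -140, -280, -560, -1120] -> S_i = -70*2^i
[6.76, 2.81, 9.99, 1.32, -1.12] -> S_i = Random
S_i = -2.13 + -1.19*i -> [-2.13, -3.32, -4.51, -5.7, -6.89]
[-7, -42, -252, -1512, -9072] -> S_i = -7*6^i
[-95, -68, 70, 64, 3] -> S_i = Random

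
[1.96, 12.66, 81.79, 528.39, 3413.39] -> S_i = 1.96*6.46^i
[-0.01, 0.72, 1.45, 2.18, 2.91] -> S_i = -0.01 + 0.73*i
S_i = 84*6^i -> [84, 504, 3024, 18144, 108864]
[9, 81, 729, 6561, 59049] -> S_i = 9*9^i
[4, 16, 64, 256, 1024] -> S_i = 4*4^i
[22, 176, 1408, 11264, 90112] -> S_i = 22*8^i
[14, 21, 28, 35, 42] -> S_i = 14 + 7*i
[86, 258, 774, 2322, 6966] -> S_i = 86*3^i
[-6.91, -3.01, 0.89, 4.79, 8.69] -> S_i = -6.91 + 3.90*i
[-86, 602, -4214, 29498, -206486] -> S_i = -86*-7^i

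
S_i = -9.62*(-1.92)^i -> [-9.62, 18.47, -35.46, 68.09, -130.73]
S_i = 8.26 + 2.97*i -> [8.26, 11.23, 14.2, 17.17, 20.14]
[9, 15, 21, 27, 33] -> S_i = 9 + 6*i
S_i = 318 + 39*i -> [318, 357, 396, 435, 474]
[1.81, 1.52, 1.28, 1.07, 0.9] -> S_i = 1.81*0.84^i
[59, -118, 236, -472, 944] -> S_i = 59*-2^i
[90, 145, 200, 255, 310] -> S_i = 90 + 55*i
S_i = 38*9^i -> [38, 342, 3078, 27702, 249318]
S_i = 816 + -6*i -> [816, 810, 804, 798, 792]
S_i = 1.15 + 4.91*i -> [1.15, 6.06, 10.97, 15.88, 20.79]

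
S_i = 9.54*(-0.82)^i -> [9.54, -7.82, 6.41, -5.26, 4.31]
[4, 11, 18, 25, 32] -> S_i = 4 + 7*i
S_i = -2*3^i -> [-2, -6, -18, -54, -162]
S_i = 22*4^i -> [22, 88, 352, 1408, 5632]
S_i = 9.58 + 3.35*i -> [9.58, 12.93, 16.28, 19.63, 22.98]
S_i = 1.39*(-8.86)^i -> [1.39, -12.32, 109.11, -966.75, 8565.44]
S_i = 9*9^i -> [9, 81, 729, 6561, 59049]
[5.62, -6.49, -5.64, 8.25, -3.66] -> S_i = Random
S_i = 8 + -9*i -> [8, -1, -10, -19, -28]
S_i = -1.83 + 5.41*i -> [-1.83, 3.58, 8.99, 14.4, 19.81]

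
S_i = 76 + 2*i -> [76, 78, 80, 82, 84]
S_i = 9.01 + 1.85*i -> [9.01, 10.86, 12.71, 14.56, 16.41]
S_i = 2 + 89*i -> [2, 91, 180, 269, 358]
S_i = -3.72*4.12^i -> [-3.72, -15.33, -63.14, -260.16, -1071.84]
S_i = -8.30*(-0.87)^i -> [-8.3, 7.22, -6.28, 5.47, -4.76]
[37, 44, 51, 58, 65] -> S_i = 37 + 7*i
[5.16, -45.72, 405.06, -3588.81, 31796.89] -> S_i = 5.16*(-8.86)^i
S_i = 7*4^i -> [7, 28, 112, 448, 1792]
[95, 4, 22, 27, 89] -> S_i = Random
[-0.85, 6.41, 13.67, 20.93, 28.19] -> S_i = -0.85 + 7.26*i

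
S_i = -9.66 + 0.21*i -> [-9.66, -9.45, -9.24, -9.03, -8.82]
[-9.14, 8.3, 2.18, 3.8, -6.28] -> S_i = Random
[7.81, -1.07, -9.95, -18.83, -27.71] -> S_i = 7.81 + -8.88*i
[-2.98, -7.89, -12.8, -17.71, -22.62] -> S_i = -2.98 + -4.91*i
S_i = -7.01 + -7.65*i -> [-7.01, -14.66, -22.31, -29.96, -37.61]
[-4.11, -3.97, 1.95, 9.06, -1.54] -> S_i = Random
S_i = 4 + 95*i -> [4, 99, 194, 289, 384]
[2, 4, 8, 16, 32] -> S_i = 2*2^i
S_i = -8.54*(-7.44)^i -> [-8.54, 63.54, -472.72, 3517.03, -26166.74]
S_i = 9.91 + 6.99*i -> [9.91, 16.9, 23.89, 30.88, 37.87]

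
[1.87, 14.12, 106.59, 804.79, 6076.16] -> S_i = 1.87*7.55^i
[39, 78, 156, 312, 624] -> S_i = 39*2^i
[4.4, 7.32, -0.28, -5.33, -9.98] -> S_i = Random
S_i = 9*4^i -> [9, 36, 144, 576, 2304]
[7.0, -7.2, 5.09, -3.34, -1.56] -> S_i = Random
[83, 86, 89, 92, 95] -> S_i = 83 + 3*i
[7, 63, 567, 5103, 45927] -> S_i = 7*9^i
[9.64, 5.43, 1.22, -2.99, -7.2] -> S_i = 9.64 + -4.21*i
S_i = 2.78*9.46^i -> [2.78, 26.3, 248.79, 2353.52, 22264.32]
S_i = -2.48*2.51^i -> [-2.48, -6.22, -15.62, -39.22, -98.43]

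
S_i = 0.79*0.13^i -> [0.79, 0.1, 0.01, 0.0, 0.0]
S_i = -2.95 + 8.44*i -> [-2.95, 5.49, 13.93, 22.37, 30.81]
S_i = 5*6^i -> [5, 30, 180, 1080, 6480]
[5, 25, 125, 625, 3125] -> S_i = 5*5^i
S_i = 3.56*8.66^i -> [3.56, 30.83, 266.98, 2312.08, 20022.65]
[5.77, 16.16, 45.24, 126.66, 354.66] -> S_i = 5.77*2.80^i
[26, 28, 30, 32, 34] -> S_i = 26 + 2*i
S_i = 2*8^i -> [2, 16, 128, 1024, 8192]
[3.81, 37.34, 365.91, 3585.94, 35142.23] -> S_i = 3.81*9.80^i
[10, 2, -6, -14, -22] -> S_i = 10 + -8*i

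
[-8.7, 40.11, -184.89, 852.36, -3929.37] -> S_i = -8.70*(-4.61)^i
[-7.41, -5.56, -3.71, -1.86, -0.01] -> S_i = -7.41 + 1.85*i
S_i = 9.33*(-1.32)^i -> [9.33, -12.32, 16.26, -21.46, 28.33]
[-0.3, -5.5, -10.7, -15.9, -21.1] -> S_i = -0.30 + -5.20*i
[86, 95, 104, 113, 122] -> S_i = 86 + 9*i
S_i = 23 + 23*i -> [23, 46, 69, 92, 115]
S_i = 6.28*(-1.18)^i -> [6.28, -7.41, 8.74, -10.32, 12.18]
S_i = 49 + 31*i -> [49, 80, 111, 142, 173]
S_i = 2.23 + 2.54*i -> [2.23, 4.77, 7.31, 9.85, 12.39]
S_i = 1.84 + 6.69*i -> [1.84, 8.53, 15.22, 21.91, 28.6]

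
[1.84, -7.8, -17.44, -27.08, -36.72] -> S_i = 1.84 + -9.64*i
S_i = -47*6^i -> [-47, -282, -1692, -10152, -60912]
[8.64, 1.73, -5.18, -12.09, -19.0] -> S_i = 8.64 + -6.91*i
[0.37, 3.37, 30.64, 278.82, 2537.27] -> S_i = 0.37*9.10^i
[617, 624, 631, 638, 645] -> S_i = 617 + 7*i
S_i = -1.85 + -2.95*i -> [-1.85, -4.8, -7.75, -10.7, -13.65]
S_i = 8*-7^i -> [8, -56, 392, -2744, 19208]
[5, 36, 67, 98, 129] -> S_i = 5 + 31*i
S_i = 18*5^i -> [18, 90, 450, 2250, 11250]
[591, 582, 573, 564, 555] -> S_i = 591 + -9*i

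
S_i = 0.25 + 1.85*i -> [0.25, 2.1, 3.95, 5.8, 7.65]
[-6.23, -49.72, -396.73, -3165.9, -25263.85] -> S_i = -6.23*7.98^i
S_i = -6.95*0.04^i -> [-6.95, -0.28, -0.01, -0.0, -0.0]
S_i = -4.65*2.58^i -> [-4.65, -12.0, -30.95, -79.86, -206.03]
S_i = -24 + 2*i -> [-24, -22, -20, -18, -16]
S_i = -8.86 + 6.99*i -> [-8.86, -1.87, 5.12, 12.11, 19.1]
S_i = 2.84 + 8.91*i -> [2.84, 11.75, 20.66, 29.57, 38.48]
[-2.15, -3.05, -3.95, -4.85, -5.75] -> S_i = -2.15 + -0.90*i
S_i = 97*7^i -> [97, 679, 4753, 33271, 232897]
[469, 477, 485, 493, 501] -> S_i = 469 + 8*i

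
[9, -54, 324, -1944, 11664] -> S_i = 9*-6^i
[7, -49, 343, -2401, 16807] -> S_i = 7*-7^i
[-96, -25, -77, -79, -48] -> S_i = Random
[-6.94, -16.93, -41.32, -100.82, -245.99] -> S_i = -6.94*2.44^i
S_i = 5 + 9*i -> [5, 14, 23, 32, 41]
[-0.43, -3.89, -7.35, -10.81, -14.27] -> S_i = -0.43 + -3.46*i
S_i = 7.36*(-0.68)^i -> [7.36, -5.0, 3.4, -2.31, 1.57]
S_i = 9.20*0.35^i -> [9.2, 3.22, 1.13, 0.39, 0.14]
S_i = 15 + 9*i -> [15, 24, 33, 42, 51]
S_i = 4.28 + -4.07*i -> [4.28, 0.21, -3.86, -7.93, -12.0]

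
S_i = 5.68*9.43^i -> [5.68, 53.56, 505.09, 4763.03, 44915.38]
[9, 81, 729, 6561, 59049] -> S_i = 9*9^i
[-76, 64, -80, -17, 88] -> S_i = Random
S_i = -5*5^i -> [-5, -25, -125, -625, -3125]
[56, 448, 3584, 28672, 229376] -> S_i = 56*8^i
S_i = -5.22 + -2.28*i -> [-5.22, -7.5, -9.78, -12.06, -14.34]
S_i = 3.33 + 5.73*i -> [3.33, 9.06, 14.79, 20.52, 26.25]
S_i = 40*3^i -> [40, 120, 360, 1080, 3240]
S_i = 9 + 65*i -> [9, 74, 139, 204, 269]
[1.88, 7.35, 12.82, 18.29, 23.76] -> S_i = 1.88 + 5.47*i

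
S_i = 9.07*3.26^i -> [9.07, 29.57, 96.39, 314.24, 1024.42]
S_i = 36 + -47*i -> [36, -11, -58, -105, -152]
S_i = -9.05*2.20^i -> [-9.05, -19.91, -43.8, -96.36, -212.0]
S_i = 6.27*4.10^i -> [6.27, 25.71, 105.4, 432.13, 1771.75]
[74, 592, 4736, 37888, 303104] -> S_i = 74*8^i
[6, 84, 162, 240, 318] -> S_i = 6 + 78*i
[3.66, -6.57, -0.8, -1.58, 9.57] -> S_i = Random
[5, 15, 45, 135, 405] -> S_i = 5*3^i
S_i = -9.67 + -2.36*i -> [-9.67, -12.03, -14.39, -16.75, -19.11]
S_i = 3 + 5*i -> [3, 8, 13, 18, 23]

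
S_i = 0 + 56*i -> [0, 56, 112, 168, 224]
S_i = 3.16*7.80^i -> [3.16, 24.65, 192.25, 1499.58, 11696.76]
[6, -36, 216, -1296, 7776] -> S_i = 6*-6^i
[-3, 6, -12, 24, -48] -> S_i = -3*-2^i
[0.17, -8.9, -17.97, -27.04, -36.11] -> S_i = 0.17 + -9.07*i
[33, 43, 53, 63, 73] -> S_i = 33 + 10*i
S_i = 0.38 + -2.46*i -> [0.38, -2.08, -4.54, -7.0, -9.46]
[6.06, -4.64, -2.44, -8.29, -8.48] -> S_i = Random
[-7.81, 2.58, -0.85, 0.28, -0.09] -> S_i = -7.81*(-0.33)^i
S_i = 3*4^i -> [3, 12, 48, 192, 768]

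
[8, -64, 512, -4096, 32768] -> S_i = 8*-8^i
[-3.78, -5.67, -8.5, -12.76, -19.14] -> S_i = -3.78*1.50^i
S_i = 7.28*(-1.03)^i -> [7.28, -7.5, 7.72, -7.96, 8.19]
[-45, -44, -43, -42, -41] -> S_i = -45 + 1*i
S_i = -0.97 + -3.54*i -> [-0.97, -4.51, -8.05, -11.59, -15.13]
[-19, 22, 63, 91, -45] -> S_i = Random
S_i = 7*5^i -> [7, 35, 175, 875, 4375]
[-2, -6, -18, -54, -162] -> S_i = -2*3^i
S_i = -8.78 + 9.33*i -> [-8.78, 0.55, 9.88, 19.21, 28.54]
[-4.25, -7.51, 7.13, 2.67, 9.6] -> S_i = Random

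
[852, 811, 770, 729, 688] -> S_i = 852 + -41*i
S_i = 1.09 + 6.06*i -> [1.09, 7.15, 13.21, 19.27, 25.33]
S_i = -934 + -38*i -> [-934, -972, -1010, -1048, -1086]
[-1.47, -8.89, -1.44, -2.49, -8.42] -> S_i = Random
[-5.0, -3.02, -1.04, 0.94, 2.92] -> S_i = -5.00 + 1.98*i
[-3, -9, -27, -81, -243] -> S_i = -3*3^i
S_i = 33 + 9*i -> [33, 42, 51, 60, 69]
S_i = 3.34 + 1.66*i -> [3.34, 5.0, 6.66, 8.32, 9.98]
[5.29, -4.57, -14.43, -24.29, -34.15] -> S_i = 5.29 + -9.86*i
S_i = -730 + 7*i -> [-730, -723, -716, -709, -702]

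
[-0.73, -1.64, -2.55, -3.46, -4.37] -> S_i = -0.73 + -0.91*i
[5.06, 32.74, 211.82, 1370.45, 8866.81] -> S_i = 5.06*6.47^i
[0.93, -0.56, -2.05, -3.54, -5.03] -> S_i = 0.93 + -1.49*i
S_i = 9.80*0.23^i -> [9.8, 2.25, 0.52, 0.12, 0.03]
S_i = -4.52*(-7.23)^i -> [-4.52, 32.68, -236.27, 1708.26, -12350.7]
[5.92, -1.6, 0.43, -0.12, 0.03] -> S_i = 5.92*(-0.27)^i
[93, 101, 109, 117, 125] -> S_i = 93 + 8*i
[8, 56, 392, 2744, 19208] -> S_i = 8*7^i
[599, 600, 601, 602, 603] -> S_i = 599 + 1*i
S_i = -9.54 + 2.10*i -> [-9.54, -7.44, -5.34, -3.24, -1.14]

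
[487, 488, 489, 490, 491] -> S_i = 487 + 1*i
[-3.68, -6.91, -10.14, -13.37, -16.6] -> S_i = -3.68 + -3.23*i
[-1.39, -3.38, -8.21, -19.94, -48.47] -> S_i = -1.39*2.43^i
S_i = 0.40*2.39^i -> [0.4, 0.96, 2.28, 5.46, 13.05]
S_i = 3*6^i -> [3, 18, 108, 648, 3888]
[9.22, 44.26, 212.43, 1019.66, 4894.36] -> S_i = 9.22*4.80^i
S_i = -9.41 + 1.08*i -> [-9.41, -8.33, -7.25, -6.17, -5.09]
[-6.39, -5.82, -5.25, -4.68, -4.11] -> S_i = -6.39 + 0.57*i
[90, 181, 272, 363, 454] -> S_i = 90 + 91*i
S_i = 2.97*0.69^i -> [2.97, 2.05, 1.41, 0.98, 0.67]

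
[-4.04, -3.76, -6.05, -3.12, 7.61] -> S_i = Random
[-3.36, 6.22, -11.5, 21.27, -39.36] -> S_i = -3.36*(-1.85)^i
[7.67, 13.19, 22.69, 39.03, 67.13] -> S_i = 7.67*1.72^i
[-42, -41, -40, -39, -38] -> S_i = -42 + 1*i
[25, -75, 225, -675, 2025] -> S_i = 25*-3^i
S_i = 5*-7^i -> [5, -35, 245, -1715, 12005]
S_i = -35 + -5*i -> [-35, -40, -45, -50, -55]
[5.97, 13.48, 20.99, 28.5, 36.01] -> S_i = 5.97 + 7.51*i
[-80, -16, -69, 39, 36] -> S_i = Random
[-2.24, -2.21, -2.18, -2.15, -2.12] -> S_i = -2.24 + 0.03*i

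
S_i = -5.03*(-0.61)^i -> [-5.03, 3.07, -1.87, 1.14, -0.7]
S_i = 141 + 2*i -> [141, 143, 145, 147, 149]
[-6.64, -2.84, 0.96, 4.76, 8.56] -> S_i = -6.64 + 3.80*i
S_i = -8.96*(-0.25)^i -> [-8.96, 2.24, -0.56, 0.14, -0.04]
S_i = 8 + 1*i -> [8, 9, 10, 11, 12]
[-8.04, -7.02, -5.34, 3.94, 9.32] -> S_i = Random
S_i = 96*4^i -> [96, 384, 1536, 6144, 24576]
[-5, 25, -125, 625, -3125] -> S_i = -5*-5^i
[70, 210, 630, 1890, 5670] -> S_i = 70*3^i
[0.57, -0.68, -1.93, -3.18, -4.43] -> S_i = 0.57 + -1.25*i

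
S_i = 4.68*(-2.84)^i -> [4.68, -13.29, 37.75, -107.2, 304.45]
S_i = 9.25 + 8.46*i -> [9.25, 17.71, 26.17, 34.63, 43.09]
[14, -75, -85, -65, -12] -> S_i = Random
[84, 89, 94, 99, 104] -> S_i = 84 + 5*i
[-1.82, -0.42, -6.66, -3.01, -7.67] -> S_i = Random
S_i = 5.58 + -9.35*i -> [5.58, -3.77, -13.12, -22.47, -31.82]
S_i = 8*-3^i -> [8, -24, 72, -216, 648]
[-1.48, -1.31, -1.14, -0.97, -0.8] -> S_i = -1.48 + 0.17*i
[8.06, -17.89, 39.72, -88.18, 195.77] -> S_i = 8.06*(-2.22)^i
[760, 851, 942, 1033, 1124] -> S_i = 760 + 91*i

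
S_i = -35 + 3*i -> [-35, -32, -29, -26, -23]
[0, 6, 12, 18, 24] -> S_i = 0 + 6*i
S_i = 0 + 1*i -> [0, 1, 2, 3, 4]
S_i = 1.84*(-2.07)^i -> [1.84, -3.81, 7.88, -16.32, 33.78]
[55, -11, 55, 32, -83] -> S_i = Random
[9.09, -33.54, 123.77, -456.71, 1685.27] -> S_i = 9.09*(-3.69)^i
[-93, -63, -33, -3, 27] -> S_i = -93 + 30*i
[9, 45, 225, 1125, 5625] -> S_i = 9*5^i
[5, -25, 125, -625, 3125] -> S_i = 5*-5^i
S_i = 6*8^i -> [6, 48, 384, 3072, 24576]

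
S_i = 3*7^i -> [3, 21, 147, 1029, 7203]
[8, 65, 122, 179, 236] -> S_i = 8 + 57*i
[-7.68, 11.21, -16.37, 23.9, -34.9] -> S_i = -7.68*(-1.46)^i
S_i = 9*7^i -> [9, 63, 441, 3087, 21609]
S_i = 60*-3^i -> [60, -180, 540, -1620, 4860]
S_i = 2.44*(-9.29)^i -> [2.44, -22.67, 210.58, -1956.31, 18174.09]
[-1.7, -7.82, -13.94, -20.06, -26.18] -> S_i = -1.70 + -6.12*i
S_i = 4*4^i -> [4, 16, 64, 256, 1024]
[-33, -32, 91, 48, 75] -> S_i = Random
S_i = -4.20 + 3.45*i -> [-4.2, -0.75, 2.7, 6.15, 9.6]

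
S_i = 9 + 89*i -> [9, 98, 187, 276, 365]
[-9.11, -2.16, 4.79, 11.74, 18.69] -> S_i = -9.11 + 6.95*i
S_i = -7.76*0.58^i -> [-7.76, -4.5, -2.61, -1.51, -0.88]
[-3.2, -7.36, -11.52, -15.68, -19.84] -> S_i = -3.20 + -4.16*i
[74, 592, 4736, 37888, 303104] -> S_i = 74*8^i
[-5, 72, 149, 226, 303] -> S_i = -5 + 77*i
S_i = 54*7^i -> [54, 378, 2646, 18522, 129654]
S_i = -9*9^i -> [-9, -81, -729, -6561, -59049]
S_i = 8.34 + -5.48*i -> [8.34, 2.86, -2.62, -8.1, -13.58]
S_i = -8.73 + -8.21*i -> [-8.73, -16.94, -25.15, -33.36, -41.57]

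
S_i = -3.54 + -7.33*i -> [-3.54, -10.87, -18.2, -25.53, -32.86]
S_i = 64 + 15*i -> [64, 79, 94, 109, 124]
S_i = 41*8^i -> [41, 328, 2624, 20992, 167936]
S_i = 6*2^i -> [6, 12, 24, 48, 96]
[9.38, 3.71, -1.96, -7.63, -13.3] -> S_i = 9.38 + -5.67*i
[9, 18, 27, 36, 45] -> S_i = 9 + 9*i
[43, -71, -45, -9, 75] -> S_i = Random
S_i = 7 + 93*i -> [7, 100, 193, 286, 379]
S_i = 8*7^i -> [8, 56, 392, 2744, 19208]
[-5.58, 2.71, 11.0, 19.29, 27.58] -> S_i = -5.58 + 8.29*i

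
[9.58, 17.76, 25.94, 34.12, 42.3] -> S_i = 9.58 + 8.18*i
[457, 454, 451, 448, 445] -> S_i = 457 + -3*i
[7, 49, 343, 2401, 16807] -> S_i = 7*7^i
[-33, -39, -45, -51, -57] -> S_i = -33 + -6*i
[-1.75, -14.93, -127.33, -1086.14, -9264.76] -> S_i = -1.75*8.53^i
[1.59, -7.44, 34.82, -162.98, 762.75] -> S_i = 1.59*(-4.68)^i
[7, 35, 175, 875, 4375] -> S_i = 7*5^i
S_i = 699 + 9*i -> [699, 708, 717, 726, 735]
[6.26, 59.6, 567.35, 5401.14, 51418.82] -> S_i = 6.26*9.52^i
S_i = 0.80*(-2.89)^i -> [0.8, -2.31, 6.68, -19.31, 55.81]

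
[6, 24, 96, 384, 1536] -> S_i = 6*4^i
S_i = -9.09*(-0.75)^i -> [-9.09, 6.82, -5.11, 3.83, -2.88]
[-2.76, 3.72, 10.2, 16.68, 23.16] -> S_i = -2.76 + 6.48*i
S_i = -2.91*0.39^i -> [-2.91, -1.13, -0.44, -0.17, -0.07]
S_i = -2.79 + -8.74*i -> [-2.79, -11.53, -20.27, -29.01, -37.75]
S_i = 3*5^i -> [3, 15, 75, 375, 1875]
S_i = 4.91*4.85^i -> [4.91, 23.81, 115.5, 560.15, 2716.74]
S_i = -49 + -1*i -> [-49, -50, -51, -52, -53]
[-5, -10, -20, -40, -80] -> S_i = -5*2^i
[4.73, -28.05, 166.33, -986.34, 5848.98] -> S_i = 4.73*(-5.93)^i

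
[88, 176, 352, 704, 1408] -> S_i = 88*2^i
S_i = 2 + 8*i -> [2, 10, 18, 26, 34]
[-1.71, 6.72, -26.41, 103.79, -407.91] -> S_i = -1.71*(-3.93)^i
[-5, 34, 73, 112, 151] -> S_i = -5 + 39*i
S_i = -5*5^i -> [-5, -25, -125, -625, -3125]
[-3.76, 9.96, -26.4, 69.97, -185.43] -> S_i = -3.76*(-2.65)^i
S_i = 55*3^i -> [55, 165, 495, 1485, 4455]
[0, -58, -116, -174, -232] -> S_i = 0 + -58*i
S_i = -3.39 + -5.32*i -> [-3.39, -8.71, -14.03, -19.35, -24.67]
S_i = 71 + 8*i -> [71, 79, 87, 95, 103]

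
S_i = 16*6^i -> [16, 96, 576, 3456, 20736]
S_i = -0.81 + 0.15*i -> [-0.81, -0.66, -0.51, -0.36, -0.21]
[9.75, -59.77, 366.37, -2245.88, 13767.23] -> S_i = 9.75*(-6.13)^i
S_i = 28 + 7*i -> [28, 35, 42, 49, 56]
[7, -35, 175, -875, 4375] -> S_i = 7*-5^i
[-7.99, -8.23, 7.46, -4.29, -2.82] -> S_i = Random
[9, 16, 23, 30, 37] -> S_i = 9 + 7*i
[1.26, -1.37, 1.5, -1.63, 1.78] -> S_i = 1.26*(-1.09)^i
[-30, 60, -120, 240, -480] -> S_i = -30*-2^i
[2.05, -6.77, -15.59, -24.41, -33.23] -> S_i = 2.05 + -8.82*i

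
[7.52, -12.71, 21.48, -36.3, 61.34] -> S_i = 7.52*(-1.69)^i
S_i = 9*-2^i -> [9, -18, 36, -72, 144]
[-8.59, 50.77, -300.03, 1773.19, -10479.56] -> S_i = -8.59*(-5.91)^i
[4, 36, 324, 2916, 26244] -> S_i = 4*9^i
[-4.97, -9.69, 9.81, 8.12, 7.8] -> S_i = Random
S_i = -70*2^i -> [-70, -140, -280, -560, -1120]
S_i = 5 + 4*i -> [5, 9, 13, 17, 21]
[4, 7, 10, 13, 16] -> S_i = 4 + 3*i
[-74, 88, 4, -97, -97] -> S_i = Random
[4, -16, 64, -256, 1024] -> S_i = 4*-4^i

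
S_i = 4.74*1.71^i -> [4.74, 8.11, 13.86, 23.7, 40.53]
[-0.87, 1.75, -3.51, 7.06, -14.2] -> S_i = -0.87*(-2.01)^i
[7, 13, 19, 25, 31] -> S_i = 7 + 6*i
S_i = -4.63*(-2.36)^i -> [-4.63, 10.93, -25.79, 60.86, -143.62]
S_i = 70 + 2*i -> [70, 72, 74, 76, 78]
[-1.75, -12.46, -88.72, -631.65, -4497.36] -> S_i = -1.75*7.12^i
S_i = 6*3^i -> [6, 18, 54, 162, 486]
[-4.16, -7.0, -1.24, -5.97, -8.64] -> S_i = Random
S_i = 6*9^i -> [6, 54, 486, 4374, 39366]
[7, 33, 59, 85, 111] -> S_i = 7 + 26*i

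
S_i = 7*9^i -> [7, 63, 567, 5103, 45927]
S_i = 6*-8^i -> [6, -48, 384, -3072, 24576]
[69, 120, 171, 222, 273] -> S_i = 69 + 51*i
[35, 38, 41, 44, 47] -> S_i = 35 + 3*i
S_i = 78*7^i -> [78, 546, 3822, 26754, 187278]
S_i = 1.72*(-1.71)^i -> [1.72, -2.94, 5.03, -8.6, 14.71]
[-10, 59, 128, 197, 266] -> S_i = -10 + 69*i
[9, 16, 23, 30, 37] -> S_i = 9 + 7*i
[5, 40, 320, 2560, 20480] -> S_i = 5*8^i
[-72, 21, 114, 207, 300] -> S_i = -72 + 93*i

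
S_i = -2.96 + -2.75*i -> [-2.96, -5.71, -8.46, -11.21, -13.96]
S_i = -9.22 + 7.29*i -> [-9.22, -1.93, 5.36, 12.65, 19.94]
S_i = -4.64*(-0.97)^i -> [-4.64, 4.5, -4.37, 4.23, -4.11]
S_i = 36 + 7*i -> [36, 43, 50, 57, 64]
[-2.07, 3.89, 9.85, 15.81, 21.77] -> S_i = -2.07 + 5.96*i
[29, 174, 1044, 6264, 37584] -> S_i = 29*6^i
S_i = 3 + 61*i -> [3, 64, 125, 186, 247]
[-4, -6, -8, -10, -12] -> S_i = -4 + -2*i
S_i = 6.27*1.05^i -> [6.27, 6.58, 6.91, 7.26, 7.62]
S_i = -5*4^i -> [-5, -20, -80, -320, -1280]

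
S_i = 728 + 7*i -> [728, 735, 742, 749, 756]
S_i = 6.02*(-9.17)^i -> [6.02, -55.2, 506.22, -4641.99, 42567.08]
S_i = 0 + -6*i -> [0, -6, -12, -18, -24]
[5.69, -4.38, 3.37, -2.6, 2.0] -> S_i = 5.69*(-0.77)^i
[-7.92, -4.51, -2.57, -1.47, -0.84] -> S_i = -7.92*0.57^i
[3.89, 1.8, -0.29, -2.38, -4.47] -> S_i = 3.89 + -2.09*i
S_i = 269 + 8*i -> [269, 277, 285, 293, 301]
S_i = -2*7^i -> [-2, -14, -98, -686, -4802]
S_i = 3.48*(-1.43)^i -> [3.48, -4.98, 7.12, -10.18, 14.55]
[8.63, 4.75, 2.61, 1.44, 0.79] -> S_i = 8.63*0.55^i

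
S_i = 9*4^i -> [9, 36, 144, 576, 2304]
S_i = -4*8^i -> [-4, -32, -256, -2048, -16384]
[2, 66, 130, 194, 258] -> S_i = 2 + 64*i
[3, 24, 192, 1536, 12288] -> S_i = 3*8^i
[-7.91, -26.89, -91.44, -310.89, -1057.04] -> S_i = -7.91*3.40^i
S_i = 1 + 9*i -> [1, 10, 19, 28, 37]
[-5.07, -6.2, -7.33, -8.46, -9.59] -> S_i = -5.07 + -1.13*i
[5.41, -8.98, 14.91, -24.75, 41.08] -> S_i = 5.41*(-1.66)^i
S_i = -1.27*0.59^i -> [-1.27, -0.75, -0.44, -0.26, -0.15]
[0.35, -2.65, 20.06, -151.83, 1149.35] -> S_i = 0.35*(-7.57)^i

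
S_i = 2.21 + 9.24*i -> [2.21, 11.45, 20.69, 29.93, 39.17]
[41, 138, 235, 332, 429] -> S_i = 41 + 97*i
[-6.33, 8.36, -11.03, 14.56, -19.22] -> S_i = -6.33*(-1.32)^i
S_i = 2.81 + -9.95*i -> [2.81, -7.14, -17.09, -27.04, -36.99]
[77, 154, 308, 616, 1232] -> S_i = 77*2^i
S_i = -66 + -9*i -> [-66, -75, -84, -93, -102]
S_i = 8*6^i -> [8, 48, 288, 1728, 10368]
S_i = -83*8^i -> [-83, -664, -5312, -42496, -339968]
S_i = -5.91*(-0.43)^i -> [-5.91, 2.54, -1.09, 0.47, -0.2]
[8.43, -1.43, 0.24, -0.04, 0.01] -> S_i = 8.43*(-0.17)^i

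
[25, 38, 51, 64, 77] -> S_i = 25 + 13*i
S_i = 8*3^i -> [8, 24, 72, 216, 648]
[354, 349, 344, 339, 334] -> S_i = 354 + -5*i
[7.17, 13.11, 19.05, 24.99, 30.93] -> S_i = 7.17 + 5.94*i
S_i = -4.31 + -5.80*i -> [-4.31, -10.11, -15.91, -21.71, -27.51]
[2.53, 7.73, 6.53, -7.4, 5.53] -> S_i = Random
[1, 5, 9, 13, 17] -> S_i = 1 + 4*i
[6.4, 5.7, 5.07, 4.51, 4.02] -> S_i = 6.40*0.89^i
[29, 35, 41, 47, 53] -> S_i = 29 + 6*i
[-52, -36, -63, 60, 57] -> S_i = Random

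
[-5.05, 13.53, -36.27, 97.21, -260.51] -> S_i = -5.05*(-2.68)^i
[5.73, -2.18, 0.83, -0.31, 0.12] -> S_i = 5.73*(-0.38)^i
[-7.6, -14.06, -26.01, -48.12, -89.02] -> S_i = -7.60*1.85^i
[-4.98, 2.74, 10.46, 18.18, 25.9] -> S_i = -4.98 + 7.72*i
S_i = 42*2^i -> [42, 84, 168, 336, 672]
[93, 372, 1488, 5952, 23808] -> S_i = 93*4^i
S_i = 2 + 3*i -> [2, 5, 8, 11, 14]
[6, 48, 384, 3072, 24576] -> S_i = 6*8^i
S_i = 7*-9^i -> [7, -63, 567, -5103, 45927]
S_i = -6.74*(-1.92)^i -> [-6.74, 12.94, -24.85, 47.7, -91.59]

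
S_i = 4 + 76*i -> [4, 80, 156, 232, 308]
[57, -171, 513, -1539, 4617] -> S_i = 57*-3^i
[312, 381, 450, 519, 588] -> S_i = 312 + 69*i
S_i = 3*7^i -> [3, 21, 147, 1029, 7203]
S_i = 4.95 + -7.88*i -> [4.95, -2.93, -10.81, -18.69, -26.57]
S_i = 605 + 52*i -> [605, 657, 709, 761, 813]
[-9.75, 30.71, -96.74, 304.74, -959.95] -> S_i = -9.75*(-3.15)^i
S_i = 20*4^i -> [20, 80, 320, 1280, 5120]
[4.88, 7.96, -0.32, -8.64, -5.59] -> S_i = Random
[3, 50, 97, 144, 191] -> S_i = 3 + 47*i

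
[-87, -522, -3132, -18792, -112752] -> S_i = -87*6^i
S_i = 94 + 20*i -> [94, 114, 134, 154, 174]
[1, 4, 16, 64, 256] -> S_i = 1*4^i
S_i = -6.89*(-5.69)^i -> [-6.89, 39.2, -223.07, 1269.28, -7222.18]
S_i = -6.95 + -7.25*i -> [-6.95, -14.2, -21.45, -28.7, -35.95]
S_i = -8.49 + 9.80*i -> [-8.49, 1.31, 11.11, 20.91, 30.71]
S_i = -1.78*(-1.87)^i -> [-1.78, 3.33, -6.22, 11.64, -21.77]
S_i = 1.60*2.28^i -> [1.6, 3.65, 8.32, 18.96, 43.24]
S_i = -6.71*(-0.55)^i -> [-6.71, 3.69, -2.03, 1.12, -0.61]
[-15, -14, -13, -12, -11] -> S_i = -15 + 1*i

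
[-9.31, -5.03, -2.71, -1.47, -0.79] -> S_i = -9.31*0.54^i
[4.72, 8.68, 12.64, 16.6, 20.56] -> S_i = 4.72 + 3.96*i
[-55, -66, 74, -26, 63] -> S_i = Random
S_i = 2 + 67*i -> [2, 69, 136, 203, 270]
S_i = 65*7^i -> [65, 455, 3185, 22295, 156065]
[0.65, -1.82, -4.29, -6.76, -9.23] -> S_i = 0.65 + -2.47*i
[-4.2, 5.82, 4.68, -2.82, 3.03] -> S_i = Random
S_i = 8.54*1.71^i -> [8.54, 14.6, 24.97, 42.7, 73.02]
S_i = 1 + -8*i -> [1, -7, -15, -23, -31]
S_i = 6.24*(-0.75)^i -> [6.24, -4.68, 3.51, -2.63, 1.97]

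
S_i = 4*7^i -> [4, 28, 196, 1372, 9604]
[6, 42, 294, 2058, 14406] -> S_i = 6*7^i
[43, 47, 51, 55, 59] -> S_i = 43 + 4*i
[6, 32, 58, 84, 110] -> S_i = 6 + 26*i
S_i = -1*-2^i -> [-1, 2, -4, 8, -16]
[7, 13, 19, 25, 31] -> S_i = 7 + 6*i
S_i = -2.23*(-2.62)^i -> [-2.23, 5.84, -15.31, 40.11, -105.08]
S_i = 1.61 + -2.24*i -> [1.61, -0.63, -2.87, -5.11, -7.35]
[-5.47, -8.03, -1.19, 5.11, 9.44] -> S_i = Random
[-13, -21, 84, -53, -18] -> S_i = Random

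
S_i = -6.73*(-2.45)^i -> [-6.73, 16.49, -40.4, 98.97, -242.48]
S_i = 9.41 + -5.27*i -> [9.41, 4.14, -1.13, -6.4, -11.67]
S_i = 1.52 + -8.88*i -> [1.52, -7.36, -16.24, -25.12, -34.0]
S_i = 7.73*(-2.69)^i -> [7.73, -20.79, 55.94, -150.47, 404.75]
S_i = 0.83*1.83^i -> [0.83, 1.52, 2.78, 5.09, 9.31]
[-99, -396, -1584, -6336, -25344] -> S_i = -99*4^i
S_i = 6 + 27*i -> [6, 33, 60, 87, 114]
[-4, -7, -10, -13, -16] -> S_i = -4 + -3*i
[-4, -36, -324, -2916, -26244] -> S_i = -4*9^i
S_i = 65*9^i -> [65, 585, 5265, 47385, 426465]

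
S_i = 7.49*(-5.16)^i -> [7.49, -38.65, 199.43, -1029.04, 5309.83]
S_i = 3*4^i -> [3, 12, 48, 192, 768]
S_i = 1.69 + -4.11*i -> [1.69, -2.42, -6.53, -10.64, -14.75]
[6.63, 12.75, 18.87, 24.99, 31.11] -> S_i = 6.63 + 6.12*i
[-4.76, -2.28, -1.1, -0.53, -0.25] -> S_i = -4.76*0.48^i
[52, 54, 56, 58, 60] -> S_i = 52 + 2*i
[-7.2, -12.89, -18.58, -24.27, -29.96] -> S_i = -7.20 + -5.69*i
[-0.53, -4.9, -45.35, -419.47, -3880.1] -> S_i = -0.53*9.25^i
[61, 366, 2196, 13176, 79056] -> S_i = 61*6^i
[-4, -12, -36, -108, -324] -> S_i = -4*3^i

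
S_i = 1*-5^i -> [1, -5, 25, -125, 625]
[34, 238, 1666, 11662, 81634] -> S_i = 34*7^i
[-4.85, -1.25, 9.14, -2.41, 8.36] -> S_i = Random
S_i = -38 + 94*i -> [-38, 56, 150, 244, 338]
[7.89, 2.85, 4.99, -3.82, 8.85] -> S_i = Random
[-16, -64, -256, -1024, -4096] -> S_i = -16*4^i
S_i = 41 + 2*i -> [41, 43, 45, 47, 49]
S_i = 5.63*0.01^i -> [5.63, 0.06, 0.0, 0.0, 0.0]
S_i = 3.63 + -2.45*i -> [3.63, 1.18, -1.27, -3.72, -6.17]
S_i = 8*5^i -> [8, 40, 200, 1000, 5000]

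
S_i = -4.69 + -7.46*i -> [-4.69, -12.15, -19.61, -27.07, -34.53]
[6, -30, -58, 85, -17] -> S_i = Random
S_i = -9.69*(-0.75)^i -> [-9.69, 7.27, -5.45, 4.09, -3.07]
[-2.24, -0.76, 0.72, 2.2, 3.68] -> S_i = -2.24 + 1.48*i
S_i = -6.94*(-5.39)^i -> [-6.94, 37.41, -201.62, 1086.74, -5857.53]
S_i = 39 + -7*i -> [39, 32, 25, 18, 11]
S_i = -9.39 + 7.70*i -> [-9.39, -1.69, 6.01, 13.71, 21.41]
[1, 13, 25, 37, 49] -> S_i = 1 + 12*i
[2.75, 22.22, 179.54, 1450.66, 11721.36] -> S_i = 2.75*8.08^i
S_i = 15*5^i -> [15, 75, 375, 1875, 9375]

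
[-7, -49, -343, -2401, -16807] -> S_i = -7*7^i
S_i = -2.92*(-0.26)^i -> [-2.92, 0.76, -0.2, 0.05, -0.01]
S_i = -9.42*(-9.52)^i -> [-9.42, 89.68, -853.74, 8127.59, -77374.65]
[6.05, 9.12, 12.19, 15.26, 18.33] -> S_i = 6.05 + 3.07*i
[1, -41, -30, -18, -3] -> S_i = Random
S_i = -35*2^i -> [-35, -70, -140, -280, -560]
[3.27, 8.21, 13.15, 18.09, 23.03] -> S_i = 3.27 + 4.94*i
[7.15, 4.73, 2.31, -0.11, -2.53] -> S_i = 7.15 + -2.42*i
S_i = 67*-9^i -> [67, -603, 5427, -48843, 439587]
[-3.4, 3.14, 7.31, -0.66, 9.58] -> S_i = Random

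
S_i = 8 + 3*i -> [8, 11, 14, 17, 20]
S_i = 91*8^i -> [91, 728, 5824, 46592, 372736]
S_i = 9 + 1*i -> [9, 10, 11, 12, 13]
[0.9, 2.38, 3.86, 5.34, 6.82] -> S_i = 0.90 + 1.48*i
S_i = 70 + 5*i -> [70, 75, 80, 85, 90]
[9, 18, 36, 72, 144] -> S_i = 9*2^i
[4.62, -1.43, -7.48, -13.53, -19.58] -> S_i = 4.62 + -6.05*i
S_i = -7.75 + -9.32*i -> [-7.75, -17.07, -26.39, -35.71, -45.03]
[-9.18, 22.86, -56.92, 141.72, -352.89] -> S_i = -9.18*(-2.49)^i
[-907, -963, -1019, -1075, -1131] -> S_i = -907 + -56*i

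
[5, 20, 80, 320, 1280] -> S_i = 5*4^i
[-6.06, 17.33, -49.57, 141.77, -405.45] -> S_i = -6.06*(-2.86)^i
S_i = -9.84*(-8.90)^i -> [-9.84, 87.58, -779.43, 6936.89, -61738.37]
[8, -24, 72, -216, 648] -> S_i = 8*-3^i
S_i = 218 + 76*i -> [218, 294, 370, 446, 522]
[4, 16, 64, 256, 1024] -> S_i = 4*4^i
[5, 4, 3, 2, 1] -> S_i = 5 + -1*i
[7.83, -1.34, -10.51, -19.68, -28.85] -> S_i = 7.83 + -9.17*i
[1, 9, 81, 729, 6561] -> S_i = 1*9^i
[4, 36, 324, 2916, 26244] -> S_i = 4*9^i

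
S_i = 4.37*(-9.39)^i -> [4.37, -41.03, 385.31, -3618.08, 33973.77]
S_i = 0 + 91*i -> [0, 91, 182, 273, 364]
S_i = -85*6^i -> [-85, -510, -3060, -18360, -110160]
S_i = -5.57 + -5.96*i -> [-5.57, -11.53, -17.49, -23.45, -29.41]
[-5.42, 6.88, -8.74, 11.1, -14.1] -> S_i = -5.42*(-1.27)^i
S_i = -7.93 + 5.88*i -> [-7.93, -2.05, 3.83, 9.71, 15.59]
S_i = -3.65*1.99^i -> [-3.65, -7.26, -14.45, -28.76, -57.24]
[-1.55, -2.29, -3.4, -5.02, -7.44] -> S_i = -1.55*1.48^i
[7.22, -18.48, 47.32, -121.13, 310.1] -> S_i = 7.22*(-2.56)^i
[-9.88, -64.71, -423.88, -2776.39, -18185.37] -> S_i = -9.88*6.55^i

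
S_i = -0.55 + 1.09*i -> [-0.55, 0.54, 1.63, 2.72, 3.81]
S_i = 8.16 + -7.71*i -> [8.16, 0.45, -7.26, -14.97, -22.68]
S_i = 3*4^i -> [3, 12, 48, 192, 768]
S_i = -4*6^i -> [-4, -24, -144, -864, -5184]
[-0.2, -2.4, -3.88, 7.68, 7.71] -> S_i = Random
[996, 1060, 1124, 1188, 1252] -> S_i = 996 + 64*i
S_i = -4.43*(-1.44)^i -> [-4.43, 6.38, -9.19, 13.23, -19.05]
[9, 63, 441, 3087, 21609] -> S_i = 9*7^i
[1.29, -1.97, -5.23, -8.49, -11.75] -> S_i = 1.29 + -3.26*i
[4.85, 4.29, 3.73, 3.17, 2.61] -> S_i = 4.85 + -0.56*i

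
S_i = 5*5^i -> [5, 25, 125, 625, 3125]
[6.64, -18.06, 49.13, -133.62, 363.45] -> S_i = 6.64*(-2.72)^i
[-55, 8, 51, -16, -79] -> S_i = Random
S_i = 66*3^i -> [66, 198, 594, 1782, 5346]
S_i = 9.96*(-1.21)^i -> [9.96, -12.05, 14.58, -17.64, 21.35]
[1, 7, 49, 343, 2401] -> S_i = 1*7^i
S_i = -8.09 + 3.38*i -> [-8.09, -4.71, -1.33, 2.05, 5.43]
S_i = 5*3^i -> [5, 15, 45, 135, 405]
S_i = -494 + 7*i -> [-494, -487, -480, -473, -466]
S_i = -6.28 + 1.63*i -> [-6.28, -4.65, -3.02, -1.39, 0.24]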